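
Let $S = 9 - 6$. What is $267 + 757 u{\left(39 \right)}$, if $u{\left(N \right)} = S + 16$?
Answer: $14650$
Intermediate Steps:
$S = 3$ ($S = 9 - 6 = 3$)
$u{\left(N \right)} = 19$ ($u{\left(N \right)} = 3 + 16 = 19$)
$267 + 757 u{\left(39 \right)} = 267 + 757 \cdot 19 = 267 + 14383 = 14650$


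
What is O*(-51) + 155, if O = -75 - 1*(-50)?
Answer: 1430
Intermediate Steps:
O = -25 (O = -75 + 50 = -25)
O*(-51) + 155 = -25*(-51) + 155 = 1275 + 155 = 1430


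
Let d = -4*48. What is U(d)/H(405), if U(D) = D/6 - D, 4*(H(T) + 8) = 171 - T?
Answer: -320/133 ≈ -2.4060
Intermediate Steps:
H(T) = 139/4 - T/4 (H(T) = -8 + (171 - T)/4 = -8 + (171/4 - T/4) = 139/4 - T/4)
d = -192
U(D) = -5*D/6 (U(D) = D*(1/6) - D = D/6 - D = -5*D/6)
U(d)/H(405) = (-5/6*(-192))/(139/4 - 1/4*405) = 160/(139/4 - 405/4) = 160/(-133/2) = 160*(-2/133) = -320/133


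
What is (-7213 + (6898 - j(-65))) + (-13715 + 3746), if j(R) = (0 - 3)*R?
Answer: -10479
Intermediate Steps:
j(R) = -3*R
(-7213 + (6898 - j(-65))) + (-13715 + 3746) = (-7213 + (6898 - (-3)*(-65))) + (-13715 + 3746) = (-7213 + (6898 - 1*195)) - 9969 = (-7213 + (6898 - 195)) - 9969 = (-7213 + 6703) - 9969 = -510 - 9969 = -10479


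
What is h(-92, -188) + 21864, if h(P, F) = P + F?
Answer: 21584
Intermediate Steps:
h(P, F) = F + P
h(-92, -188) + 21864 = (-188 - 92) + 21864 = -280 + 21864 = 21584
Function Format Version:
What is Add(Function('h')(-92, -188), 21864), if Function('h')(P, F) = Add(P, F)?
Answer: 21584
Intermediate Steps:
Function('h')(P, F) = Add(F, P)
Add(Function('h')(-92, -188), 21864) = Add(Add(-188, -92), 21864) = Add(-280, 21864) = 21584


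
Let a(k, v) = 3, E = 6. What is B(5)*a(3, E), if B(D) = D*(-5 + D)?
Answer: 0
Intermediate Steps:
B(5)*a(3, E) = (5*(-5 + 5))*3 = (5*0)*3 = 0*3 = 0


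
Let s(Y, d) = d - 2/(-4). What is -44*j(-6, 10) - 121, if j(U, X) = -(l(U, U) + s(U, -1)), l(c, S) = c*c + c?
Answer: 1177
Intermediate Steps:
l(c, S) = c + c² (l(c, S) = c² + c = c + c²)
s(Y, d) = ½ + d (s(Y, d) = d - 2*(-1)/4 = d - 1*(-½) = d + ½ = ½ + d)
j(U, X) = ½ - U*(1 + U) (j(U, X) = -(U*(1 + U) + (½ - 1)) = -(U*(1 + U) - ½) = -(-½ + U*(1 + U)) = ½ - U*(1 + U))
-44*j(-6, 10) - 121 = -44*(½ - 1*(-6) - 1*(-6)²) - 121 = -44*(½ + 6 - 1*36) - 121 = -44*(½ + 6 - 36) - 121 = -44*(-59/2) - 121 = 1298 - 121 = 1177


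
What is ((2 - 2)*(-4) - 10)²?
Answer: 100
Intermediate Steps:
((2 - 2)*(-4) - 10)² = (0*(-4) - 10)² = (0 - 10)² = (-10)² = 100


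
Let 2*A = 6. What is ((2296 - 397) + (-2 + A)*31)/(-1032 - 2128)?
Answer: -193/316 ≈ -0.61076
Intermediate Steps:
A = 3 (A = (½)*6 = 3)
((2296 - 397) + (-2 + A)*31)/(-1032 - 2128) = ((2296 - 397) + (-2 + 3)*31)/(-1032 - 2128) = (1899 + 1*31)/(-3160) = (1899 + 31)*(-1/3160) = 1930*(-1/3160) = -193/316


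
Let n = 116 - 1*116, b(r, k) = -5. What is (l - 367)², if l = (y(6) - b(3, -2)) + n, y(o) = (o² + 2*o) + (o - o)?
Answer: 98596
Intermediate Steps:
y(o) = o² + 2*o (y(o) = (o² + 2*o) + 0 = o² + 2*o)
n = 0 (n = 116 - 116 = 0)
l = 53 (l = (6*(2 + 6) - 1*(-5)) + 0 = (6*8 + 5) + 0 = (48 + 5) + 0 = 53 + 0 = 53)
(l - 367)² = (53 - 367)² = (-314)² = 98596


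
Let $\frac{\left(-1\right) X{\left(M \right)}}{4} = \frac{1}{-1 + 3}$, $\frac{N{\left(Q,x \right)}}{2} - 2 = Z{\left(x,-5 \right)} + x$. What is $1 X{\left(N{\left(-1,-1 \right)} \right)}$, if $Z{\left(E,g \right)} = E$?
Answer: $-2$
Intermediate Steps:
$N{\left(Q,x \right)} = 4 + 4 x$ ($N{\left(Q,x \right)} = 4 + 2 \left(x + x\right) = 4 + 2 \cdot 2 x = 4 + 4 x$)
$X{\left(M \right)} = -2$ ($X{\left(M \right)} = - \frac{4}{-1 + 3} = - \frac{4}{2} = \left(-4\right) \frac{1}{2} = -2$)
$1 X{\left(N{\left(-1,-1 \right)} \right)} = 1 \left(-2\right) = -2$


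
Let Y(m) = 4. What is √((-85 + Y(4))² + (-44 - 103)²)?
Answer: 3*√3130 ≈ 167.84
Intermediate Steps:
√((-85 + Y(4))² + (-44 - 103)²) = √((-85 + 4)² + (-44 - 103)²) = √((-81)² + (-147)²) = √(6561 + 21609) = √28170 = 3*√3130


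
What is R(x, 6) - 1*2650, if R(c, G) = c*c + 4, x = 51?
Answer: -45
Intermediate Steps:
R(c, G) = 4 + c² (R(c, G) = c² + 4 = 4 + c²)
R(x, 6) - 1*2650 = (4 + 51²) - 1*2650 = (4 + 2601) - 2650 = 2605 - 2650 = -45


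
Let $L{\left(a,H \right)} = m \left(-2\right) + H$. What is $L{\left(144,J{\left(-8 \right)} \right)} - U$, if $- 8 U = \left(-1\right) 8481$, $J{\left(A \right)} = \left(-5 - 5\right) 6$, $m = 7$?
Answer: $- \frac{9073}{8} \approx -1134.1$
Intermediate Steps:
$J{\left(A \right)} = -60$ ($J{\left(A \right)} = \left(-10\right) 6 = -60$)
$L{\left(a,H \right)} = -14 + H$ ($L{\left(a,H \right)} = 7 \left(-2\right) + H = -14 + H$)
$U = \frac{8481}{8}$ ($U = - \frac{\left(-1\right) 8481}{8} = \left(- \frac{1}{8}\right) \left(-8481\right) = \frac{8481}{8} \approx 1060.1$)
$L{\left(144,J{\left(-8 \right)} \right)} - U = \left(-14 - 60\right) - \frac{8481}{8} = -74 - \frac{8481}{8} = - \frac{9073}{8}$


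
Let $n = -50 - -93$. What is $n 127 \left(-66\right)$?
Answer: $-360426$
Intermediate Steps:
$n = 43$ ($n = -50 + 93 = 43$)
$n 127 \left(-66\right) = 43 \cdot 127 \left(-66\right) = 5461 \left(-66\right) = -360426$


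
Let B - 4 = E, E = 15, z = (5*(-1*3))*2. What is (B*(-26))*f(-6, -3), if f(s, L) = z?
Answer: 14820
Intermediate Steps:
z = -30 (z = (5*(-3))*2 = -15*2 = -30)
f(s, L) = -30
B = 19 (B = 4 + 15 = 19)
(B*(-26))*f(-6, -3) = (19*(-26))*(-30) = -494*(-30) = 14820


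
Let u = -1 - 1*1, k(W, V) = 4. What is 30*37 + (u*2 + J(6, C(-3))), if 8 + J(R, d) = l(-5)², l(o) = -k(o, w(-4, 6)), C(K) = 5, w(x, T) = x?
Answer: 1114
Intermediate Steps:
l(o) = -4 (l(o) = -1*4 = -4)
u = -2 (u = -1 - 1 = -2)
J(R, d) = 8 (J(R, d) = -8 + (-4)² = -8 + 16 = 8)
30*37 + (u*2 + J(6, C(-3))) = 30*37 + (-2*2 + 8) = 1110 + (-4 + 8) = 1110 + 4 = 1114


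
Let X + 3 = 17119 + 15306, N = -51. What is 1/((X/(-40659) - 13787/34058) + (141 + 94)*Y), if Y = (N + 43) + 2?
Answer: -1384764222/1954182347129 ≈ -0.00070862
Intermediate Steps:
Y = -6 (Y = (-51 + 43) + 2 = -8 + 2 = -6)
X = 32422 (X = -3 + (17119 + 15306) = -3 + 32425 = 32422)
1/((X/(-40659) - 13787/34058) + (141 + 94)*Y) = 1/((32422/(-40659) - 13787/34058) + (141 + 94)*(-6)) = 1/((32422*(-1/40659) - 13787*1/34058) + 235*(-6)) = 1/((-32422/40659 - 13787/34058) - 1410) = 1/(-1664794109/1384764222 - 1410) = 1/(-1954182347129/1384764222) = -1384764222/1954182347129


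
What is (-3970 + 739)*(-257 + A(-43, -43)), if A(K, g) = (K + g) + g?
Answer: 1247166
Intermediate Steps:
A(K, g) = K + 2*g
(-3970 + 739)*(-257 + A(-43, -43)) = (-3970 + 739)*(-257 + (-43 + 2*(-43))) = -3231*(-257 + (-43 - 86)) = -3231*(-257 - 129) = -3231*(-386) = 1247166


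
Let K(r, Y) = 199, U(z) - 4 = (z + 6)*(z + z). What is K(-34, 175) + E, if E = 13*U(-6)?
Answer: 251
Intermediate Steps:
U(z) = 4 + 2*z*(6 + z) (U(z) = 4 + (z + 6)*(z + z) = 4 + (6 + z)*(2*z) = 4 + 2*z*(6 + z))
E = 52 (E = 13*(4 + 2*(-6)² + 12*(-6)) = 13*(4 + 2*36 - 72) = 13*(4 + 72 - 72) = 13*4 = 52)
K(-34, 175) + E = 199 + 52 = 251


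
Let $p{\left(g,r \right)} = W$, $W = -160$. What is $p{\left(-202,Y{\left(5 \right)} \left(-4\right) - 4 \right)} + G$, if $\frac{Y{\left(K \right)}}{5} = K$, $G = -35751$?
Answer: $-35911$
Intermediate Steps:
$Y{\left(K \right)} = 5 K$
$p{\left(g,r \right)} = -160$
$p{\left(-202,Y{\left(5 \right)} \left(-4\right) - 4 \right)} + G = -160 - 35751 = -35911$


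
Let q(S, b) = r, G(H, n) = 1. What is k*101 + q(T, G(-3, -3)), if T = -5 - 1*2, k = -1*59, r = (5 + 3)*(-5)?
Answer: -5999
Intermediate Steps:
r = -40 (r = 8*(-5) = -40)
k = -59
T = -7 (T = -5 - 2 = -7)
q(S, b) = -40
k*101 + q(T, G(-3, -3)) = -59*101 - 40 = -5959 - 40 = -5999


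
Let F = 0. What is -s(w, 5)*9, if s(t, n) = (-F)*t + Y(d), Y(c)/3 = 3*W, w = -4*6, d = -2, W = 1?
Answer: -81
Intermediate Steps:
w = -24
Y(c) = 9 (Y(c) = 3*(3*1) = 3*3 = 9)
s(t, n) = 9 (s(t, n) = (-1*0)*t + 9 = 0*t + 9 = 0 + 9 = 9)
-s(w, 5)*9 = -1*9*9 = -9*9 = -81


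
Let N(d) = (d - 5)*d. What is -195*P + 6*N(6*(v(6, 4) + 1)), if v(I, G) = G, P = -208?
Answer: 45060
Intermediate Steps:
N(d) = d*(-5 + d) (N(d) = (-5 + d)*d = d*(-5 + d))
-195*P + 6*N(6*(v(6, 4) + 1)) = -195*(-208) + 6*((6*(4 + 1))*(-5 + 6*(4 + 1))) = 40560 + 6*((6*5)*(-5 + 6*5)) = 40560 + 6*(30*(-5 + 30)) = 40560 + 6*(30*25) = 40560 + 6*750 = 40560 + 4500 = 45060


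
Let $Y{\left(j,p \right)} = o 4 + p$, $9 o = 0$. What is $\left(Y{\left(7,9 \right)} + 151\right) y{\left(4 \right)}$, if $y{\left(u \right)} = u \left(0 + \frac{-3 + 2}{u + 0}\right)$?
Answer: $-160$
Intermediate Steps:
$o = 0$ ($o = \frac{1}{9} \cdot 0 = 0$)
$y{\left(u \right)} = -1$ ($y{\left(u \right)} = u \left(0 - \frac{1}{u}\right) = u \left(- \frac{1}{u}\right) = -1$)
$Y{\left(j,p \right)} = p$ ($Y{\left(j,p \right)} = 0 \cdot 4 + p = 0 + p = p$)
$\left(Y{\left(7,9 \right)} + 151\right) y{\left(4 \right)} = \left(9 + 151\right) \left(-1\right) = 160 \left(-1\right) = -160$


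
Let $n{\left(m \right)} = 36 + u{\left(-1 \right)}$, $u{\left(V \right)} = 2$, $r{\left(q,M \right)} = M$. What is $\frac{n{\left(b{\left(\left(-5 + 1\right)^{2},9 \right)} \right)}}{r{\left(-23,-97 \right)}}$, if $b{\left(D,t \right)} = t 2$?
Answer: $- \frac{38}{97} \approx -0.39175$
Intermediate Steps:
$b{\left(D,t \right)} = 2 t$
$n{\left(m \right)} = 38$ ($n{\left(m \right)} = 36 + 2 = 38$)
$\frac{n{\left(b{\left(\left(-5 + 1\right)^{2},9 \right)} \right)}}{r{\left(-23,-97 \right)}} = \frac{38}{-97} = 38 \left(- \frac{1}{97}\right) = - \frac{38}{97}$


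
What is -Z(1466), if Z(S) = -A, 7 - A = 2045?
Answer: -2038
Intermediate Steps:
A = -2038 (A = 7 - 1*2045 = 7 - 2045 = -2038)
Z(S) = 2038 (Z(S) = -1*(-2038) = 2038)
-Z(1466) = -1*2038 = -2038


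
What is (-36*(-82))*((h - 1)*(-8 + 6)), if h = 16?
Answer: -88560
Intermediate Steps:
(-36*(-82))*((h - 1)*(-8 + 6)) = (-36*(-82))*((16 - 1)*(-8 + 6)) = 2952*(15*(-2)) = 2952*(-30) = -88560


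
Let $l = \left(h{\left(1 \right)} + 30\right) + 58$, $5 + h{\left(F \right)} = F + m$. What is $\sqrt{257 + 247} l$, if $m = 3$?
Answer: $522 \sqrt{14} \approx 1953.1$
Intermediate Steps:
$h{\left(F \right)} = -2 + F$ ($h{\left(F \right)} = -5 + \left(F + 3\right) = -5 + \left(3 + F\right) = -2 + F$)
$l = 87$ ($l = \left(\left(-2 + 1\right) + 30\right) + 58 = \left(-1 + 30\right) + 58 = 29 + 58 = 87$)
$\sqrt{257 + 247} l = \sqrt{257 + 247} \cdot 87 = \sqrt{504} \cdot 87 = 6 \sqrt{14} \cdot 87 = 522 \sqrt{14}$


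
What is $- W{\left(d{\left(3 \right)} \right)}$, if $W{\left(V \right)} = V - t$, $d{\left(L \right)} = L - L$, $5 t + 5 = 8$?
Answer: $\frac{3}{5} \approx 0.6$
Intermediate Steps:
$t = \frac{3}{5}$ ($t = -1 + \frac{1}{5} \cdot 8 = -1 + \frac{8}{5} = \frac{3}{5} \approx 0.6$)
$d{\left(L \right)} = 0$
$W{\left(V \right)} = - \frac{3}{5} + V$ ($W{\left(V \right)} = V - \frac{3}{5} = - \frac{3}{5} + V$)
$- W{\left(d{\left(3 \right)} \right)} = - (- \frac{3}{5} + 0) = \left(-1\right) \left(- \frac{3}{5}\right) = \frac{3}{5}$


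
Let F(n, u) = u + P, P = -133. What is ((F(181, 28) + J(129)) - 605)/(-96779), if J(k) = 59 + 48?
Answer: 603/96779 ≈ 0.0062307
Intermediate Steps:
F(n, u) = -133 + u (F(n, u) = u - 133 = -133 + u)
J(k) = 107
((F(181, 28) + J(129)) - 605)/(-96779) = (((-133 + 28) + 107) - 605)/(-96779) = ((-105 + 107) - 605)*(-1/96779) = (2 - 605)*(-1/96779) = -603*(-1/96779) = 603/96779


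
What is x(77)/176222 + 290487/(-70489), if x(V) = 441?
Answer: -51159114465/12421712558 ≈ -4.1185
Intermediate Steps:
x(77)/176222 + 290487/(-70489) = 441/176222 + 290487/(-70489) = 441*(1/176222) + 290487*(-1/70489) = 441/176222 - 290487/70489 = -51159114465/12421712558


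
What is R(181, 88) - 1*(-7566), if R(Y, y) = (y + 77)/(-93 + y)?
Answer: 7533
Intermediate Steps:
R(Y, y) = (77 + y)/(-93 + y)
R(181, 88) - 1*(-7566) = (77 + 88)/(-93 + 88) - 1*(-7566) = 165/(-5) + 7566 = -⅕*165 + 7566 = -33 + 7566 = 7533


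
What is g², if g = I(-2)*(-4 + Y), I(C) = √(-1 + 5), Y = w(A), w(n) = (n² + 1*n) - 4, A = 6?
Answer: 4624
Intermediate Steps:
w(n) = -4 + n + n² (w(n) = (n² + n) - 4 = (n + n²) - 4 = -4 + n + n²)
Y = 38 (Y = -4 + 6 + 6² = -4 + 6 + 36 = 38)
I(C) = 2 (I(C) = √4 = 2)
g = 68 (g = 2*(-4 + 38) = 2*34 = 68)
g² = 68² = 4624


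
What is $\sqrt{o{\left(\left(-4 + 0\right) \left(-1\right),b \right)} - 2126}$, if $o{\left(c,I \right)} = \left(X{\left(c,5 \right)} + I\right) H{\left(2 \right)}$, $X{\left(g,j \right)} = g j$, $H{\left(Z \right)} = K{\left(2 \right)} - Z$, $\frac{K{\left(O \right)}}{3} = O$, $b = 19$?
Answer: $i \sqrt{1970} \approx 44.385 i$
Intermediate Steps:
$K{\left(O \right)} = 3 O$
$H{\left(Z \right)} = 6 - Z$ ($H{\left(Z \right)} = 3 \cdot 2 - Z = 6 - Z$)
$o{\left(c,I \right)} = 4 I + 20 c$ ($o{\left(c,I \right)} = \left(c 5 + I\right) \left(6 - 2\right) = \left(5 c + I\right) \left(6 - 2\right) = \left(I + 5 c\right) 4 = 4 I + 20 c$)
$\sqrt{o{\left(\left(-4 + 0\right) \left(-1\right),b \right)} - 2126} = \sqrt{\left(4 \cdot 19 + 20 \left(-4 + 0\right) \left(-1\right)\right) - 2126} = \sqrt{\left(76 + 20 \left(\left(-4\right) \left(-1\right)\right)\right) - 2126} = \sqrt{\left(76 + 20 \cdot 4\right) - 2126} = \sqrt{\left(76 + 80\right) - 2126} = \sqrt{156 - 2126} = \sqrt{-1970} = i \sqrt{1970}$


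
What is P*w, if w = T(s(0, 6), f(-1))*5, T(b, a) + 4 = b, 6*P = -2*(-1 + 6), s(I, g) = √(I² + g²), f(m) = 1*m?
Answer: -50/3 ≈ -16.667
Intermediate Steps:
f(m) = m
P = -5/3 (P = (-2*(-1 + 6))/6 = (-2*5)/6 = (⅙)*(-10) = -5/3 ≈ -1.6667)
T(b, a) = -4 + b
w = 10 (w = (-4 + √(0² + 6²))*5 = (-4 + √(0 + 36))*5 = (-4 + √36)*5 = (-4 + 6)*5 = 2*5 = 10)
P*w = -5/3*10 = -50/3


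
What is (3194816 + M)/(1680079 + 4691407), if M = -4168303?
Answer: -973487/6371486 ≈ -0.15279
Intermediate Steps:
(3194816 + M)/(1680079 + 4691407) = (3194816 - 4168303)/(1680079 + 4691407) = -973487/6371486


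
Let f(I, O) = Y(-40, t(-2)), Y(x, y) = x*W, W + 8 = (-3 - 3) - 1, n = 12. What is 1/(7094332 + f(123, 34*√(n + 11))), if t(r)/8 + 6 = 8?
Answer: 1/7094932 ≈ 1.4095e-7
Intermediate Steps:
t(r) = 16 (t(r) = -48 + 8*8 = -48 + 64 = 16)
W = -15 (W = -8 + ((-3 - 3) - 1) = -8 + (-6 - 1) = -8 - 7 = -15)
Y(x, y) = -15*x (Y(x, y) = x*(-15) = -15*x)
f(I, O) = 600 (f(I, O) = -15*(-40) = 600)
1/(7094332 + f(123, 34*√(n + 11))) = 1/(7094332 + 600) = 1/7094932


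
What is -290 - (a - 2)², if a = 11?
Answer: -371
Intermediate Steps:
-290 - (a - 2)² = -290 - (11 - 2)² = -290 - 1*9² = -290 - 1*81 = -290 - 81 = -371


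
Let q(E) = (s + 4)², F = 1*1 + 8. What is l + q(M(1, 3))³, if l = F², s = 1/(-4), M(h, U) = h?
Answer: 11722401/4096 ≈ 2861.9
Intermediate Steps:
s = -¼ ≈ -0.25000
F = 9 (F = 1 + 8 = 9)
q(E) = 225/16 (q(E) = (-¼ + 4)² = (15/4)² = 225/16)
l = 81 (l = 9² = 81)
l + q(M(1, 3))³ = 81 + (225/16)³ = 81 + 11390625/4096 = 11722401/4096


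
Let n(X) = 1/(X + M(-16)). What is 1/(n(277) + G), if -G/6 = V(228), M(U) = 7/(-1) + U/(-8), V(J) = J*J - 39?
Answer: -272/84774239 ≈ -3.2085e-6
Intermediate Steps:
V(J) = -39 + J² (V(J) = J² - 39 = -39 + J²)
M(U) = -7 - U/8 (M(U) = 7*(-1) + U*(-⅛) = -7 - U/8)
n(X) = 1/(-5 + X) (n(X) = 1/(X + (-7 - ⅛*(-16))) = 1/(X + (-7 + 2)) = 1/(X - 5) = 1/(-5 + X))
G = -311670 (G = -6*(-39 + 228²) = -6*(-39 + 51984) = -6*51945 = -311670)
1/(n(277) + G) = 1/(1/(-5 + 277) - 311670) = 1/(1/272 - 311670) = 1/(-84774239/272) = -272/84774239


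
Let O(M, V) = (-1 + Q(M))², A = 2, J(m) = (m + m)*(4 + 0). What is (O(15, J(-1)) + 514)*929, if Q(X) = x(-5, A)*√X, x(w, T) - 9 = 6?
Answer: 3613810 - 27870*√15 ≈ 3.5059e+6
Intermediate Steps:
J(m) = 8*m (J(m) = (2*m)*4 = 8*m)
x(w, T) = 15 (x(w, T) = 9 + 6 = 15)
Q(X) = 15*√X
O(M, V) = (-1 + 15*√M)²
(O(15, J(-1)) + 514)*929 = ((-1 + 15*√15)² + 514)*929 = (514 + (-1 + 15*√15)²)*929 = 477506 + 929*(-1 + 15*√15)²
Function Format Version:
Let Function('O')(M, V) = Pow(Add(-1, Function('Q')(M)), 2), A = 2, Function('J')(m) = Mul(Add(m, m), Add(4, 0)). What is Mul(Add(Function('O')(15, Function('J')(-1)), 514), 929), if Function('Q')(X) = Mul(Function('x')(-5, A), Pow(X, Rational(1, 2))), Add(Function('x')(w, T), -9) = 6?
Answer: Add(3613810, Mul(-27870, Pow(15, Rational(1, 2)))) ≈ 3.5059e+6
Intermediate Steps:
Function('J')(m) = Mul(8, m) (Function('J')(m) = Mul(Mul(2, m), 4) = Mul(8, m))
Function('x')(w, T) = 15 (Function('x')(w, T) = Add(9, 6) = 15)
Function('Q')(X) = Mul(15, Pow(X, Rational(1, 2)))
Function('O')(M, V) = Pow(Add(-1, Mul(15, Pow(M, Rational(1, 2)))), 2)
Mul(Add(Function('O')(15, Function('J')(-1)), 514), 929) = Mul(Add(Pow(Add(-1, Mul(15, Pow(15, Rational(1, 2)))), 2), 514), 929) = Mul(Add(514, Pow(Add(-1, Mul(15, Pow(15, Rational(1, 2)))), 2)), 929) = Add(477506, Mul(929, Pow(Add(-1, Mul(15, Pow(15, Rational(1, 2)))), 2)))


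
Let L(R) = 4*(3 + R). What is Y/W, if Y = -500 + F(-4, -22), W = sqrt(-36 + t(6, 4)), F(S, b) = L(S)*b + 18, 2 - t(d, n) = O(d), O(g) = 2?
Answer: 197*I/3 ≈ 65.667*I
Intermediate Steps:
L(R) = 12 + 4*R
t(d, n) = 0 (t(d, n) = 2 - 1*2 = 2 - 2 = 0)
F(S, b) = 18 + b*(12 + 4*S) (F(S, b) = (12 + 4*S)*b + 18 = b*(12 + 4*S) + 18 = 18 + b*(12 + 4*S))
W = 6*I (W = sqrt(-36 + 0) = sqrt(-36) = 6*I ≈ 6.0*I)
Y = -394 (Y = -500 + (18 + 4*(-22)*(3 - 4)) = -500 + (18 + 4*(-22)*(-1)) = -500 + (18 + 88) = -500 + 106 = -394)
Y/W = -394*(-I/6) = -(-197)*I/3 = 197*I/3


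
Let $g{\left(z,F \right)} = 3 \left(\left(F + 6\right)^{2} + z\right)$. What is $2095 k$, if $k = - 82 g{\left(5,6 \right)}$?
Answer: $-76790130$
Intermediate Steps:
$g{\left(z,F \right)} = 3 z + 3 \left(6 + F\right)^{2}$ ($g{\left(z,F \right)} = 3 \left(\left(6 + F\right)^{2} + z\right) = 3 \left(z + \left(6 + F\right)^{2}\right) = 3 z + 3 \left(6 + F\right)^{2}$)
$k = -36654$ ($k = - 82 \left(3 \cdot 5 + 3 \left(6 + 6\right)^{2}\right) = - 82 \left(15 + 3 \cdot 12^{2}\right) = - 82 \left(15 + 3 \cdot 144\right) = - 82 \left(15 + 432\right) = \left(-82\right) 447 = -36654$)
$2095 k = 2095 \left(-36654\right) = -76790130$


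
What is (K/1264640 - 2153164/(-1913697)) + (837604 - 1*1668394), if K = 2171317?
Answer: -2010619383107773291/2420137774080 ≈ -8.3079e+5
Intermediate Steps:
(K/1264640 - 2153164/(-1913697)) + (837604 - 1*1668394) = (2171317/1264640 - 2153164/(-1913697)) + (837604 - 1*1668394) = (2171317*(1/1264640) - 2153164*(-1/1913697)) + (837604 - 1668394) = (2171317/1264640 + 2153164/1913697) - 830790 = 6878220149909/2420137774080 - 830790 = -2010619383107773291/2420137774080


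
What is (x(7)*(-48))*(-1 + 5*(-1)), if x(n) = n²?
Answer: 14112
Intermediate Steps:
(x(7)*(-48))*(-1 + 5*(-1)) = (7²*(-48))*(-1 + 5*(-1)) = (49*(-48))*(-1 - 5) = -2352*(-6) = 14112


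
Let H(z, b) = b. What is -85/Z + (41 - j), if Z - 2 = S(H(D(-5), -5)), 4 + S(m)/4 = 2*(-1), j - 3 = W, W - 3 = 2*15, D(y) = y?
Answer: 195/22 ≈ 8.8636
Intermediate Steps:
W = 33 (W = 3 + 2*15 = 3 + 30 = 33)
j = 36 (j = 3 + 33 = 36)
S(m) = -24 (S(m) = -16 + 4*(2*(-1)) = -16 + 4*(-2) = -16 - 8 = -24)
Z = -22 (Z = 2 - 24 = -22)
-85/Z + (41 - j) = -85/(-22) + (41 - 1*36) = -85*(-1/22) + (41 - 36) = 85/22 + 5 = 195/22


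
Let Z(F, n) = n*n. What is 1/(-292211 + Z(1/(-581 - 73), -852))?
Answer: 1/433693 ≈ 2.3058e-6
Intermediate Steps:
Z(F, n) = n²
1/(-292211 + Z(1/(-581 - 73), -852)) = 1/(-292211 + (-852)²) = 1/(-292211 + 725904) = 1/433693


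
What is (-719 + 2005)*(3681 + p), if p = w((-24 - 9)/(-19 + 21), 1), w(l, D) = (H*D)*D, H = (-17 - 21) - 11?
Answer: 4670752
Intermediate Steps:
H = -49 (H = -38 - 11 = -49)
w(l, D) = -49*D² (w(l, D) = (-49*D)*D = -49*D²)
p = -49 (p = -49*1² = -49*1 = -49)
(-719 + 2005)*(3681 + p) = (-719 + 2005)*(3681 - 49) = 1286*3632 = 4670752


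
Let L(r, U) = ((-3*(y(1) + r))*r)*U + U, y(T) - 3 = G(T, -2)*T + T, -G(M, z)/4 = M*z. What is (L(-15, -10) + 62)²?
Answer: 1965604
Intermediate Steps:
G(M, z) = -4*M*z
y(T) = 3 + T + 8*T² (y(T) = 3 + ((-4*T*(-2))*T + T) = 3 + ((8*T)*T + T) = 3 + (8*T² + T) = 3 + (T + 8*T²) = 3 + T + 8*T²)
L(r, U) = U + U*r*(-36 - 3*r) (L(r, U) = ((-3*((3 + 1 + 8*1²) + r))*r)*U + U = ((-3*((3 + 1 + 8*1) + r))*r)*U + U = ((-3*((3 + 1 + 8) + r))*r)*U + U = ((-3*(12 + r))*r)*U + U = ((-36 - 3*r)*r)*U + U = (r*(-36 - 3*r))*U + U = U*r*(-36 - 3*r) + U = U + U*r*(-36 - 3*r))
(L(-15, -10) + 62)² = (-10*(1 - 36*(-15) - 3*(-15)²) + 62)² = (-10*(1 + 540 - 3*225) + 62)² = (-10*(1 + 540 - 675) + 62)² = (-10*(-134) + 62)² = (1340 + 62)² = 1402² = 1965604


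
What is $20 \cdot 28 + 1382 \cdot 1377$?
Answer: $1903574$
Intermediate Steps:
$20 \cdot 28 + 1382 \cdot 1377 = 560 + 1903014 = 1903574$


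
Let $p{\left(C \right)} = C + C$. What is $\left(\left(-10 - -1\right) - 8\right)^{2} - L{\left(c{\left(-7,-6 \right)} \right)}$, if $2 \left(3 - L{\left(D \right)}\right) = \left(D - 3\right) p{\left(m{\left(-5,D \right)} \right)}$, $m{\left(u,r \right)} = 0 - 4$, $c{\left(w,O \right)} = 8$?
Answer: $266$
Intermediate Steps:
$m{\left(u,r \right)} = -4$ ($m{\left(u,r \right)} = 0 - 4 = -4$)
$p{\left(C \right)} = 2 C$
$L{\left(D \right)} = -9 + 4 D$ ($L{\left(D \right)} = 3 - \frac{\left(D - 3\right) 2 \left(-4\right)}{2} = 3 - \frac{\left(-3 + D\right) \left(-8\right)}{2} = 3 - \frac{24 - 8 D}{2} = 3 + \left(-12 + 4 D\right) = -9 + 4 D$)
$\left(\left(-10 - -1\right) - 8\right)^{2} - L{\left(c{\left(-7,-6 \right)} \right)} = \left(\left(-10 - -1\right) - 8\right)^{2} - \left(-9 + 4 \cdot 8\right) = \left(\left(-10 + 1\right) - 8\right)^{2} - \left(-9 + 32\right) = \left(-9 - 8\right)^{2} - 23 = \left(-17\right)^{2} - 23 = 289 - 23 = 266$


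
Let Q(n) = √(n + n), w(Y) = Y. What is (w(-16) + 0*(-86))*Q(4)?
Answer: -32*√2 ≈ -45.255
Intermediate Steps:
Q(n) = √2*√n (Q(n) = √(2*n) = √2*√n)
(w(-16) + 0*(-86))*Q(4) = (-16 + 0*(-86))*(√2*√4) = (-16 + 0)*(√2*2) = -32*√2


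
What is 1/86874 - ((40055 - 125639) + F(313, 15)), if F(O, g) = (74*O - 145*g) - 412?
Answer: 5647591867/86874 ≈ 65009.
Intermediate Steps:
F(O, g) = -412 - 145*g + 74*O (F(O, g) = (-145*g + 74*O) - 412 = -412 - 145*g + 74*O)
1/86874 - ((40055 - 125639) + F(313, 15)) = 1/86874 - ((40055 - 125639) + (-412 - 145*15 + 74*313)) = 1/86874 - (-85584 + (-412 - 2175 + 23162)) = 1/86874 - (-85584 + 20575) = 1/86874 - 1*(-65009) = 1/86874 + 65009 = 5647591867/86874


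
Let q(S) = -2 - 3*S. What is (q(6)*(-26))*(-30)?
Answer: -15600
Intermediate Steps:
(q(6)*(-26))*(-30) = ((-2 - 3*6)*(-26))*(-30) = ((-2 - 18)*(-26))*(-30) = -20*(-26)*(-30) = 520*(-30) = -15600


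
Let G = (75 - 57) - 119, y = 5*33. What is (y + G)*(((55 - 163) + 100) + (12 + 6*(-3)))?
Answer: -896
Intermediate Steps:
y = 165
G = -101 (G = 18 - 119 = -101)
(y + G)*(((55 - 163) + 100) + (12 + 6*(-3))) = (165 - 101)*(((55 - 163) + 100) + (12 + 6*(-3))) = 64*((-108 + 100) + (12 - 18)) = 64*(-8 - 6) = 64*(-14) = -896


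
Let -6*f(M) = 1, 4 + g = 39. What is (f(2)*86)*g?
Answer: -1505/3 ≈ -501.67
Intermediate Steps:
g = 35 (g = -4 + 39 = 35)
f(M) = -1/6 (f(M) = -1/6*1 = -1/6)
(f(2)*86)*g = -1/6*86*35 = -43/3*35 = -1505/3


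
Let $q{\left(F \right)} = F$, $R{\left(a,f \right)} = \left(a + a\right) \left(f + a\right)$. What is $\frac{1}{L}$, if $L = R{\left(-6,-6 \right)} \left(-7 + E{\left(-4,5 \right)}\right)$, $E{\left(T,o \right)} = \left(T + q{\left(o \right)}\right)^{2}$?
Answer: $- \frac{1}{864} \approx -0.0011574$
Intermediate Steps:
$R{\left(a,f \right)} = 2 a \left(a + f\right)$
$E{\left(T,o \right)} = \left(T + o\right)^{2}$
$L = -864$ ($L = 2 \left(-6\right) \left(-6 - 6\right) \left(-7 + \left(-4 + 5\right)^{2}\right) = 2 \left(-6\right) \left(-12\right) \left(-7 + 1^{2}\right) = 144 \left(-7 + 1\right) = 144 \left(-6\right) = -864$)
$\frac{1}{L} = \frac{1}{-864} = - \frac{1}{864}$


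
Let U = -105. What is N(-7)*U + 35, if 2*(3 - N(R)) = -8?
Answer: -700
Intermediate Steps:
N(R) = 7 (N(R) = 3 - 1/2*(-8) = 3 + 4 = 7)
N(-7)*U + 35 = 7*(-105) + 35 = -735 + 35 = -700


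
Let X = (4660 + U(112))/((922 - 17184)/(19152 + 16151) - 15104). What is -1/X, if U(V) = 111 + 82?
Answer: 533232774/171325459 ≈ 3.1124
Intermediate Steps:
U(V) = 193
X = -171325459/533232774 (X = (4660 + 193)/((922 - 17184)/(19152 + 16151) - 15104) = 4853/(-16262/35303 - 15104) = 4853/(-533232774/35303) = 4853*(-35303/533232774) = -171325459/533232774 ≈ -0.32130)
-1/X = -1/(-171325459/533232774) = -1*(-533232774/171325459) = 533232774/171325459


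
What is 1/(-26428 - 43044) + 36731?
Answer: 2551776031/69472 ≈ 36731.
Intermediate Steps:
1/(-26428 - 43044) + 36731 = 1/(-69472) + 36731 = -1/69472 + 36731 = 2551776031/69472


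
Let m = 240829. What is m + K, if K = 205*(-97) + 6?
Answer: 220950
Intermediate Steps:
K = -19879 (K = -19885 + 6 = -19879)
m + K = 240829 - 19879 = 220950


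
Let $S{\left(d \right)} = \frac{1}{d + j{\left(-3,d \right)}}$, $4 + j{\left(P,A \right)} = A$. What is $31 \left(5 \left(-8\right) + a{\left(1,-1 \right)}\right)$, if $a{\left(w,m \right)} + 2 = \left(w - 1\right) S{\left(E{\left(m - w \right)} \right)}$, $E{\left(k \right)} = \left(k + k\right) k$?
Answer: $-1302$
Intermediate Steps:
$j{\left(P,A \right)} = -4 + A$
$E{\left(k \right)} = 2 k^{2}$ ($E{\left(k \right)} = 2 k k = 2 k^{2}$)
$S{\left(d \right)} = \frac{1}{-4 + 2 d}$ ($S{\left(d \right)} = \frac{1}{d + \left(-4 + d\right)} = \frac{1}{-4 + 2 d}$)
$a{\left(w,m \right)} = -2 + \frac{-1 + w}{2 \left(-2 + 2 \left(m - w\right)^{2}\right)}$ ($a{\left(w,m \right)} = -2 + \left(w - 1\right) \frac{1}{2 \left(-2 + 2 \left(m - w\right)^{2}\right)} = -2 + \left(-1 + w\right) \frac{1}{2 \left(-2 + 2 \left(m - w\right)^{2}\right)} = -2 + \frac{-1 + w}{2 \left(-2 + 2 \left(m - w\right)^{2}\right)}$)
$31 \left(5 \left(-8\right) + a{\left(1,-1 \right)}\right) = 31 \left(5 \left(-8\right) + \frac{7 + 1 - 8 \left(-1 - 1\right)^{2}}{4 \left(-1 + \left(-1 - 1\right)^{2}\right)}\right) = 31 \left(-40 + \frac{7 + 1 - 8 \left(-1 - 1\right)^{2}}{4 \left(-1 + \left(-1 - 1\right)^{2}\right)}\right) = 31 \left(-40 + \frac{7 + 1 - 8 \left(-2\right)^{2}}{4 \left(-1 + \left(-2\right)^{2}\right)}\right) = 31 \left(-40 + \frac{7 + 1 - 32}{4 \left(-1 + 4\right)}\right) = 31 \left(-40 + \frac{7 + 1 - 32}{4 \cdot 3}\right) = 31 \left(-40 + \frac{1}{4} \cdot \frac{1}{3} \left(-24\right)\right) = 31 \left(-40 - 2\right) = 31 \left(-42\right) = -1302$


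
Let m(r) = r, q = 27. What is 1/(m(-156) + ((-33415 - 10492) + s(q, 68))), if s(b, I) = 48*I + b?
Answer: -1/40772 ≈ -2.4527e-5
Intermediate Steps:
s(b, I) = b + 48*I
1/(m(-156) + ((-33415 - 10492) + s(q, 68))) = 1/(-156 + ((-33415 - 10492) + (27 + 48*68))) = 1/(-156 + (-43907 + (27 + 3264))) = 1/(-156 + (-43907 + 3291)) = 1/(-156 - 40616) = 1/(-40772) = -1/40772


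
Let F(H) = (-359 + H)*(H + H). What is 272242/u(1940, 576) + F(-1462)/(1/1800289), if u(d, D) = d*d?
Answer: 18038607386664416921/1881800 ≈ 9.5858e+12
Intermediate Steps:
u(d, D) = d²
F(H) = 2*H*(-359 + H) (F(H) = (-359 + H)*(2*H) = 2*H*(-359 + H))
272242/u(1940, 576) + F(-1462)/(1/1800289) = 272242/(1940²) + (2*(-1462)*(-359 - 1462))/(1/1800289) = 272242/3763600 + (2*(-1462)*(-1821))/(1/1800289) = 272242*(1/3763600) + 5324604*1800289 = 136121/1881800 + 9585826010556 = 18038607386664416921/1881800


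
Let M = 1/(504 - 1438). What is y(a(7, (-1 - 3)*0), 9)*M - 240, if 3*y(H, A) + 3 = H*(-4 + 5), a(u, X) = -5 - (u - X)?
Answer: -224155/934 ≈ -239.99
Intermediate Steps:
a(u, X) = -5 + X - u (a(u, X) = -5 + (X - u) = -5 + X - u)
y(H, A) = -1 + H/3 (y(H, A) = -1 + (H*(-4 + 5))/3 = -1 + (H*1)/3 = -1 + H/3)
M = -1/934 (M = 1/(-934) = -1/934 ≈ -0.0010707)
y(a(7, (-1 - 3)*0), 9)*M - 240 = (-1 + (-5 + (-1 - 3)*0 - 1*7)/3)*(-1/934) - 240 = (-1 + (-5 - 4*0 - 7)/3)*(-1/934) - 240 = (-1 + (-5 + 0 - 7)/3)*(-1/934) - 240 = (-1 + (⅓)*(-12))*(-1/934) - 240 = (-1 - 4)*(-1/934) - 240 = -5*(-1/934) - 240 = 5/934 - 240 = -224155/934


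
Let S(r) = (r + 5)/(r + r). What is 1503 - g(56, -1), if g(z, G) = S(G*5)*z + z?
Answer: 1447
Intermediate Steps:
S(r) = (5 + r)/(2*r) (S(r) = (5 + r)/((2*r)) = (5 + r)*(1/(2*r)) = (5 + r)/(2*r))
g(z, G) = z + z*(5 + 5*G)/(10*G) (g(z, G) = ((5 + G*5)/(2*((G*5))))*z + z = ((5 + 5*G)/(2*((5*G))))*z + z = ((1/(5*G))*(5 + 5*G)/2)*z + z = ((5 + 5*G)/(10*G))*z + z = z*(5 + 5*G)/(10*G) + z = z + z*(5 + 5*G)/(10*G))
1503 - g(56, -1) = 1503 - 56*(1 + 3*(-1))/(2*(-1)) = 1503 - 56*(-1)*(1 - 3)/2 = 1503 - 56*(-1)*(-2)/2 = 1503 - 1*56 = 1503 - 56 = 1447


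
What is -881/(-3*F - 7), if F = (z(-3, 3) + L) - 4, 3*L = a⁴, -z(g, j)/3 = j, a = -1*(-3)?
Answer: 881/49 ≈ 17.980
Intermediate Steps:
a = 3
z(g, j) = -3*j
L = 27 (L = (⅓)*3⁴ = (⅓)*81 = 27)
F = 14 (F = (-3*3 + 27) - 4 = (-9 + 27) - 4 = 18 - 4 = 14)
-881/(-3*F - 7) = -881/(-3*14 - 7) = -881/(-42 - 7) = -881/(-49) = -881*(-1/49) = 881/49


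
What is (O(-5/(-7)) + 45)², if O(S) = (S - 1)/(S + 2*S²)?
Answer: 14523721/7225 ≈ 2010.2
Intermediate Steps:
O(S) = (-1 + S)/(S + 2*S²)
(O(-5/(-7)) + 45)² = ((-1 - 5/(-7))/(((-5/(-7)))*(1 + 2*(-5/(-7)))) + 45)² = ((-1 - 5*(-⅐))/(((-5*(-⅐)))*(1 + 2*(-5*(-⅐)))) + 45)² = ((-1 + 5/7)/((5/7)*(1 + 2*(5/7))) + 45)² = ((7/5)*(-2/7)/(1 + 10/7) + 45)² = ((7/5)*(-2/7)/(17/7) + 45)² = ((7/5)*(7/17)*(-2/7) + 45)² = (-14/85 + 45)² = (3811/85)² = 14523721/7225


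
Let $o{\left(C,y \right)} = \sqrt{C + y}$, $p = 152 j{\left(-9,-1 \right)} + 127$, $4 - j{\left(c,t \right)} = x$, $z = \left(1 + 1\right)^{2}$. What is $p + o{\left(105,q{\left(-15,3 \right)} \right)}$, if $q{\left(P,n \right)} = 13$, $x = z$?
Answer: $127 + \sqrt{118} \approx 137.86$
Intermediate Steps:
$z = 4$ ($z = 2^{2} = 4$)
$x = 4$
$j{\left(c,t \right)} = 0$ ($j{\left(c,t \right)} = 4 - 4 = 0$)
$p = 127$ ($p = 152 \cdot 0 + 127 = 0 + 127 = 127$)
$p + o{\left(105,q{\left(-15,3 \right)} \right)} = 127 + \sqrt{105 + 13} = 127 + \sqrt{118}$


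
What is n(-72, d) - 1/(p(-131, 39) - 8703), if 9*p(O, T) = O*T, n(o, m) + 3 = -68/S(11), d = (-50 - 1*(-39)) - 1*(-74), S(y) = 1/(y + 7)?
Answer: -34125321/27812 ≈ -1227.0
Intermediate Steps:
S(y) = 1/(7 + y)
d = 63 (d = (-50 + 39) + 74 = -11 + 74 = 63)
n(o, m) = -1227 (n(o, m) = -3 - 68/(1/(7 + 11)) = -3 - 68/(1/18) = -3 - 68/1/18 = -3 - 68*18 = -3 - 1224 = -1227)
p(O, T) = O*T/9 (p(O, T) = (O*T)/9 = O*T/9)
n(-72, d) - 1/(p(-131, 39) - 8703) = -1227 - 1/((1/9)*(-131)*39 - 8703) = -1227 - 1/(-1703/3 - 8703) = -1227 - 1/(-27812/3) = -1227 - 1*(-3/27812) = -1227 + 3/27812 = -34125321/27812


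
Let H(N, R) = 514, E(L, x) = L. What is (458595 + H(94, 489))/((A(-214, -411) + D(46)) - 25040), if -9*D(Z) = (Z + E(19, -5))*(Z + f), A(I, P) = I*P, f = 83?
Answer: 1377327/185947 ≈ 7.4071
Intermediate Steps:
D(Z) = -(19 + Z)*(83 + Z)/9 (D(Z) = -(Z + 19)*(Z + 83)/9 = -(19 + Z)*(83 + Z)/9)
(458595 + H(94, 489))/((A(-214, -411) + D(46)) - 25040) = (458595 + 514)/((-214*(-411) + (-1577/9 - 34/3*46 - ⅑*46²)) - 25040) = 459109/((87954 + (-1577/9 - 1564/3 - ⅑*2116)) - 25040) = 459109/((87954 + (-1577/9 - 1564/3 - 2116/9)) - 25040) = 459109/((87954 - 2795/3) - 25040) = 459109/(261067/3 - 25040) = 459109/(185947/3) = 459109*(3/185947) = 1377327/185947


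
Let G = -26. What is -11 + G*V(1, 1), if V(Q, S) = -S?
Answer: 15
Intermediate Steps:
-11 + G*V(1, 1) = -11 - (-26) = -11 - 26*(-1) = -11 + 26 = 15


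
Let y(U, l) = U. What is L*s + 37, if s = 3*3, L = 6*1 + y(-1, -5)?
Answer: 82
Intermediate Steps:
L = 5 (L = 6*1 - 1 = 6 - 1 = 5)
s = 9
L*s + 37 = 5*9 + 37 = 45 + 37 = 82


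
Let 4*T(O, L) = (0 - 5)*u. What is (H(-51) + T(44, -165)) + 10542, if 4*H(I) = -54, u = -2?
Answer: 10531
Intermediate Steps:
T(O, L) = 5/2 (T(O, L) = ((0 - 5)*(-2))/4 = (-5*(-2))/4 = (1/4)*10 = 5/2)
H(I) = -27/2 (H(I) = (1/4)*(-54) = -27/2)
(H(-51) + T(44, -165)) + 10542 = (-27/2 + 5/2) + 10542 = -11 + 10542 = 10531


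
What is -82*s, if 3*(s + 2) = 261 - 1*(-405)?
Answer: -18040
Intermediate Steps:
s = 220 (s = -2 + (261 - 1*(-405))/3 = -2 + (261 + 405)/3 = -2 + (1/3)*666 = -2 + 222 = 220)
-82*s = -82*220 = -18040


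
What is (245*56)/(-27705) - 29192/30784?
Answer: -30778021/21321768 ≈ -1.4435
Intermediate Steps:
(245*56)/(-27705) - 29192/30784 = 13720*(-1/27705) - 29192*1/30784 = -2744/5541 - 3649/3848 = -30778021/21321768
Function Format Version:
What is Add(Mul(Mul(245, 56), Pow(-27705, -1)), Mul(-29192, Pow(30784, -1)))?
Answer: Rational(-30778021, 21321768) ≈ -1.4435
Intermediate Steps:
Add(Mul(Mul(245, 56), Pow(-27705, -1)), Mul(-29192, Pow(30784, -1))) = Add(Mul(13720, Rational(-1, 27705)), Mul(-29192, Rational(1, 30784))) = Add(Rational(-2744, 5541), Rational(-3649, 3848)) = Rational(-30778021, 21321768)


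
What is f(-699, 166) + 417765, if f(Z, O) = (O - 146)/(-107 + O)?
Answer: 24648155/59 ≈ 4.1777e+5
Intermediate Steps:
f(Z, O) = (-146 + O)/(-107 + O)
f(-699, 166) + 417765 = (-146 + 166)/(-107 + 166) + 417765 = 20/59 + 417765 = 24648155/59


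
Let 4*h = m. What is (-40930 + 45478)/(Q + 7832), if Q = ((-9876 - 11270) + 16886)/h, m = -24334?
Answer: 13833879/23825116 ≈ 0.58064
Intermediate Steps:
h = -12167/2 (h = (¼)*(-24334) = -12167/2 ≈ -6083.5)
Q = 8520/12167 (Q = ((-9876 - 11270) + 16886)/(-12167/2) = (-21146 + 16886)*(-2/12167) = -4260*(-2/12167) = 8520/12167 ≈ 0.70025)
(-40930 + 45478)/(Q + 7832) = (-40930 + 45478)/(8520/12167 + 7832) = 4548/(95300464/12167) = 4548*(12167/95300464) = 13833879/23825116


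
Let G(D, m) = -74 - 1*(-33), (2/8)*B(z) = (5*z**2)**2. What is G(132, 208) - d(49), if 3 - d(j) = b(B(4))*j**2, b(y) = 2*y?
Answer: 122931156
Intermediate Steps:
B(z) = 100*z**4 (B(z) = 4*(5*z**2)**2 = 4*(25*z**4) = 100*z**4)
G(D, m) = -41 (G(D, m) = -74 + 33 = -41)
d(j) = 3 - 51200*j**2 (d(j) = 3 - 2*(100*4**4)*j**2 = 3 - 2*(100*256)*j**2 = 3 - 2*25600*j**2 = 3 - 51200*j**2)
G(132, 208) - d(49) = -41 - (3 - 51200*49**2) = -41 - (3 - 51200*2401) = -41 - (3 - 122931200) = -41 - 1*(-122931197) = -41 + 122931197 = 122931156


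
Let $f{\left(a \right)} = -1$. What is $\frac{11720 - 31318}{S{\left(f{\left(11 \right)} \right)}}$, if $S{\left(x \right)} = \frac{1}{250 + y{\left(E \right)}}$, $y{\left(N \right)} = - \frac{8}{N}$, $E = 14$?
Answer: $- \frac{34218108}{7} \approx -4.8883 \cdot 10^{6}$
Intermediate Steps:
$S{\left(x \right)} = \frac{7}{1746}$ ($S{\left(x \right)} = \frac{1}{250 - \frac{8}{14}} = \frac{1}{250 - \frac{4}{7}} = \frac{1}{\frac{1746}{7}} = \frac{7}{1746}$)
$\frac{11720 - 31318}{S{\left(f{\left(11 \right)} \right)}} = \frac{11720 - 31318}{\frac{7}{1746}} = \left(-19598\right) \frac{1746}{7} = - \frac{34218108}{7}$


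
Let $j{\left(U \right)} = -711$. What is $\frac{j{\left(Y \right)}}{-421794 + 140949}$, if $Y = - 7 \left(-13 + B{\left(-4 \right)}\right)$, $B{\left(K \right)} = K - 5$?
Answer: $\frac{1}{395} \approx 0.0025316$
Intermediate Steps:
$B{\left(K \right)} = -5 + K$
$Y = 154$ ($Y = - 7 \left(-13 - 9\right) = \left(-7\right) \left(-22\right) = 154$)
$\frac{j{\left(Y \right)}}{-421794 + 140949} = - \frac{711}{-421794 + 140949} = - \frac{711}{-280845} = \left(-711\right) \left(- \frac{1}{280845}\right) = \frac{1}{395}$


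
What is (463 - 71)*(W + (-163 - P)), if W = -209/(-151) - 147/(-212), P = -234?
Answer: 229256986/8003 ≈ 28646.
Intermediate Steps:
W = 66505/32012 (W = -209*(-1/151) - 147*(-1/212) = 209/151 + 147/212 = 66505/32012 ≈ 2.0775)
(463 - 71)*(W + (-163 - P)) = (463 - 71)*(66505/32012 + (-163 - 1*(-234))) = 392*(66505/32012 + (-163 + 234)) = 392*(66505/32012 + 71) = 392*(2339357/32012) = 229256986/8003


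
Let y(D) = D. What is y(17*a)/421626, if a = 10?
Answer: 85/210813 ≈ 0.00040320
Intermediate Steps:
y(17*a)/421626 = (17*10)/421626 = 170*(1/421626) = 85/210813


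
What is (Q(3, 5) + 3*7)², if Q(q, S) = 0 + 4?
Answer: 625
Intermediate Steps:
Q(q, S) = 4
(Q(3, 5) + 3*7)² = (4 + 3*7)² = (4 + 21)² = 25² = 625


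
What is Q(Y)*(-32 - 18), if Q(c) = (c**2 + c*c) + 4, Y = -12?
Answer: -14600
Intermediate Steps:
Q(c) = 4 + 2*c**2 (Q(c) = (c**2 + c**2) + 4 = 2*c**2 + 4 = 4 + 2*c**2)
Q(Y)*(-32 - 18) = (4 + 2*(-12)**2)*(-32 - 18) = (4 + 2*144)*(-50) = (4 + 288)*(-50) = 292*(-50) = -14600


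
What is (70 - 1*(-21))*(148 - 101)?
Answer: 4277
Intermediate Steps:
(70 - 1*(-21))*(148 - 101) = (70 + 21)*47 = 91*47 = 4277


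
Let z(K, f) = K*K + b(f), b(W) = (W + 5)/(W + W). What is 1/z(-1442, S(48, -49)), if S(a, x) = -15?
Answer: 3/6238093 ≈ 4.8092e-7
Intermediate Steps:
b(W) = (5 + W)/(2*W) (b(W) = (5 + W)/((2*W)) = (5 + W)*(1/(2*W)) = (5 + W)/(2*W))
z(K, f) = K² + (5 + f)/(2*f) (z(K, f) = K*K + (5 + f)/(2*f) = K² + (5 + f)/(2*f))
1/z(-1442, S(48, -49)) = 1/(½ + (-1442)² + (5/2)/(-15)) = 1/(½ + 2079364 + (5/2)*(-1/15)) = 1/(½ + 2079364 - ⅙) = 1/(6238093/3) = 3/6238093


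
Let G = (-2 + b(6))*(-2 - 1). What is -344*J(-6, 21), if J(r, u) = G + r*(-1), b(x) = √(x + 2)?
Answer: -4128 + 2064*√2 ≈ -1209.1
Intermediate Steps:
b(x) = √(2 + x)
G = 6 - 6*√2 (G = (-2 + √(2 + 6))*(-2 - 1) = (-2 + √8)*(-3) = (-2 + 2*√2)*(-3) = 6 - 6*√2 ≈ -2.4853)
J(r, u) = 6 - r - 6*√2 (J(r, u) = (6 - 6*√2) + r*(-1) = (6 - 6*√2) - r = 6 - r - 6*√2)
-344*J(-6, 21) = -344*(6 - 1*(-6) - 6*√2) = -344*(6 + 6 - 6*√2) = -344*(12 - 6*√2) = -4128 + 2064*√2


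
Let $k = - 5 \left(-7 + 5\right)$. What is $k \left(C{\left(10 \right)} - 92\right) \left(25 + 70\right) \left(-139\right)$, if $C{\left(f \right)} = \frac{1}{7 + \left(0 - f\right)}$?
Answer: $\frac{36577850}{3} \approx 1.2193 \cdot 10^{7}$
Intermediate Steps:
$C{\left(f \right)} = \frac{1}{7 - f}$
$k = 10$ ($k = \left(-5\right) \left(-2\right) = 10$)
$k \left(C{\left(10 \right)} - 92\right) \left(25 + 70\right) \left(-139\right) = 10 \left(- \frac{1}{-7 + 10} - 92\right) \left(25 + 70\right) \left(-139\right) = 10 \left(- \frac{1}{3} - 92\right) 95 \left(-139\right) = 10 \left(\left(- \frac{277}{3}\right) 95\right) \left(-139\right) = 10 \left(- \frac{26315}{3}\right) \left(-139\right) = \left(- \frac{263150}{3}\right) \left(-139\right) = \frac{36577850}{3}$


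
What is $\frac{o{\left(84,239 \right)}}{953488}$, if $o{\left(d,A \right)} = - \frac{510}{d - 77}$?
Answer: $- \frac{255}{3337208} \approx -7.6411 \cdot 10^{-5}$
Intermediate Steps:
$o{\left(d,A \right)} = - \frac{510}{-77 + d}$
$\frac{o{\left(84,239 \right)}}{953488} = \frac{\left(-510\right) \frac{1}{-77 + 84}}{953488} = - \frac{510}{7} \cdot \frac{1}{953488} = \left(-510\right) \frac{1}{7} \cdot \frac{1}{953488} = \left(- \frac{510}{7}\right) \frac{1}{953488} = - \frac{255}{3337208}$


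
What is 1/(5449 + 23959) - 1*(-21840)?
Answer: 642270721/29408 ≈ 21840.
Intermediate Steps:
1/(5449 + 23959) - 1*(-21840) = 1/29408 + 21840 = 642270721/29408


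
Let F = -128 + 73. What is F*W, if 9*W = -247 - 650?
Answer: 16445/3 ≈ 5481.7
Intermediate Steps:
W = -299/3 (W = (-247 - 650)/9 = (⅑)*(-897) = -299/3 ≈ -99.667)
F = -55
F*W = -55*(-299/3) = 16445/3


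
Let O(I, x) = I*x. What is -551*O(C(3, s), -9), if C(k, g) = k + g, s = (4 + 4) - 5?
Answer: 29754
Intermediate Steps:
s = 3 (s = 8 - 5 = 3)
C(k, g) = g + k
-551*O(C(3, s), -9) = -551*(3 + 3)*(-9) = -3306*(-9) = -551*(-54) = 29754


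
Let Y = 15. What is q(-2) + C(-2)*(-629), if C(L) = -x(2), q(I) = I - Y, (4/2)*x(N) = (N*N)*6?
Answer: 7531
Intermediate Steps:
x(N) = 3*N² (x(N) = ((N*N)*6)/2 = (N²*6)/2 = (6*N²)/2 = 3*N²)
q(I) = -15 + I (q(I) = I - 1*15 = I - 15 = -15 + I)
C(L) = -12 (C(L) = -3*2² = -3*4 = -1*12 = -12)
q(-2) + C(-2)*(-629) = (-15 - 2) - 12*(-629) = -17 + 7548 = 7531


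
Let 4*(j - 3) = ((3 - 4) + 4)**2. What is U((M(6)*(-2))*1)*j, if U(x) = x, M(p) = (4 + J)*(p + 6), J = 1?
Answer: -630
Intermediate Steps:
M(p) = 30 + 5*p (M(p) = (4 + 1)*(p + 6) = 5*(6 + p) = 30 + 5*p)
j = 21/4 (j = 3 + ((3 - 4) + 4)**2/4 = 3 + (-1 + 4)**2/4 = 3 + (1/4)*3**2 = 3 + (1/4)*9 = 3 + 9/4 = 21/4 ≈ 5.2500)
U((M(6)*(-2))*1)*j = (((30 + 5*6)*(-2))*1)*(21/4) = (((30 + 30)*(-2))*1)*(21/4) = ((60*(-2))*1)*(21/4) = -120*1*(21/4) = -120*21/4 = -630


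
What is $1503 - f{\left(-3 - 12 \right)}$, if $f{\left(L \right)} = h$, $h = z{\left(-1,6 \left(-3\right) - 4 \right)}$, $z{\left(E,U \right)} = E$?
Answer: $1504$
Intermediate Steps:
$h = -1$
$f{\left(L \right)} = -1$
$1503 - f{\left(-3 - 12 \right)} = 1503 - -1 = 1503 + 1 = 1504$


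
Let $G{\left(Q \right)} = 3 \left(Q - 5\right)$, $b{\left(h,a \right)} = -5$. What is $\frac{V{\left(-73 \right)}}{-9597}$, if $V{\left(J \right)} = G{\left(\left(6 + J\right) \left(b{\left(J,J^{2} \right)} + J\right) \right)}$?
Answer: $- \frac{5221}{3199} \approx -1.6321$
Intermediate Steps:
$G{\left(Q \right)} = -15 + 3 Q$ ($G{\left(Q \right)} = 3 \left(-5 + Q\right) = -15 + 3 Q$)
$V{\left(J \right)} = -15 + 3 \left(-5 + J\right) \left(6 + J\right)$ ($V{\left(J \right)} = -15 + 3 \left(6 + J\right) \left(-5 + J\right) = -15 + 3 \left(-5 + J\right) \left(6 + J\right)$)
$\frac{V{\left(-73 \right)}}{-9597} = \frac{-105 + 3 \left(-73\right) + 3 \left(-73\right)^{2}}{-9597} = \left(-105 - 219 + 3 \cdot 5329\right) \left(- \frac{1}{9597}\right) = \left(-105 - 219 + 15987\right) \left(- \frac{1}{9597}\right) = 15663 \left(- \frac{1}{9597}\right) = - \frac{5221}{3199}$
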